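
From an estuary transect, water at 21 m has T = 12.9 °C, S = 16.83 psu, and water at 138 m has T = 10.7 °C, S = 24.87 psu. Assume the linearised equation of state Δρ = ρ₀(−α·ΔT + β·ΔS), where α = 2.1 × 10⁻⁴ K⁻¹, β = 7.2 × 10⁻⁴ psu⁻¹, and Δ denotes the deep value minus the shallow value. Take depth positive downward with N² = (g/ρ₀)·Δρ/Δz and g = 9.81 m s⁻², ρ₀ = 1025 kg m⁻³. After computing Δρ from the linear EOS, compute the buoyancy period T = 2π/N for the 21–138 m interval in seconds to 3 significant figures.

ΔT = -2.2 K, ΔS = +8.04 psu (deep − shallow).
Δρ/ρ₀ = −αΔT + βΔS = 4.62 × 10⁻⁴ + 5.7888 × 10⁻³ = 6.2508 × 10⁻³, so Δρ ≈ 6.407 kg m⁻³.
N² = (g/ρ₀)·Δρ/Δz = g·(Δρ/ρ₀)/Δz = 9.81 × 6.2508 × 10⁻³ / 117 = 5.2411 × 10⁻⁴ s⁻².
N = √(5.2411 × 10⁻⁴) = 0.022893 rad s⁻¹ → T = 2π/N = 274.46 s ≈ 274 s.

274 s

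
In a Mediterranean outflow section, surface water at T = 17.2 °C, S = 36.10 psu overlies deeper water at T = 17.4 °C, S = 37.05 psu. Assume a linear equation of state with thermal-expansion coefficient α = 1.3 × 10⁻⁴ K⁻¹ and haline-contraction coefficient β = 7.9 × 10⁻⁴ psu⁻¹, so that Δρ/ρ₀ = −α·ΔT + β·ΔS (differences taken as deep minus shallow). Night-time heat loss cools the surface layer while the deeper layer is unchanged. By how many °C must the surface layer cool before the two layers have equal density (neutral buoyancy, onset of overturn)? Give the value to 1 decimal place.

5.6 °C

Neutral buoyancy requires Δρ = 0, i.e. −α(T_deep − T_surf′) + β(S_deep − S_surf) = 0.
T_surf′ = T_deep − (β/α)·ΔS = 17.4 − (7.9 × 10⁻⁴/1.3 × 10⁻⁴)·(+0.95) = 11.627 °C.
Cooling required: 17.2 − (11.627) = 5.573 °C.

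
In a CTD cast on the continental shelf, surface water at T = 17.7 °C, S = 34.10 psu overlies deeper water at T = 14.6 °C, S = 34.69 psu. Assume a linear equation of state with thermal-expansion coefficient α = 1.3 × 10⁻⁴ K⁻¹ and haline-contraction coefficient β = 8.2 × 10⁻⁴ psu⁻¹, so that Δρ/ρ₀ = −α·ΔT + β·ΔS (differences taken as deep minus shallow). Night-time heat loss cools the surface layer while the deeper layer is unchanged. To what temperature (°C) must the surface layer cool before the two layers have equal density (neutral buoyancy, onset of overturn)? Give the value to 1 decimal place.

Neutral buoyancy requires Δρ = 0, i.e. −α(T_deep − T_surf′) + β(S_deep − S_surf) = 0.
T_surf′ = T_deep − (β/α)·ΔS = 14.6 − (8.2 × 10⁻⁴/1.3 × 10⁻⁴)·(+0.59) = 10.878 °C.
Cooling required: 17.7 − (10.878) = 6.822 °C.

10.9 °C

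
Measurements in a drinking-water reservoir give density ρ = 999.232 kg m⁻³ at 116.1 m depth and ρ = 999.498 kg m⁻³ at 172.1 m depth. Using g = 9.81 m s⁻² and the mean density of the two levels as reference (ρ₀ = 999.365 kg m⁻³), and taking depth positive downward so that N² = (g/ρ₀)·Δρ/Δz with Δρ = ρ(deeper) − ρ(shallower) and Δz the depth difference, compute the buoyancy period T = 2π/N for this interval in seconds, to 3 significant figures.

Δρ = 999.498 − 999.232 = 0.266 kg m⁻³ over Δz = 172.1 − 116.1 = 56 m.
N² = (9.81/999.365) × (0.266/56) = 4.6627 × 10⁻⁵ s⁻².
N = √(4.6627 × 10⁻⁵) = 6.8284 × 10⁻³ rad s⁻¹, so T = 2π/N = 920.15 s ≈ 920 s.

920 s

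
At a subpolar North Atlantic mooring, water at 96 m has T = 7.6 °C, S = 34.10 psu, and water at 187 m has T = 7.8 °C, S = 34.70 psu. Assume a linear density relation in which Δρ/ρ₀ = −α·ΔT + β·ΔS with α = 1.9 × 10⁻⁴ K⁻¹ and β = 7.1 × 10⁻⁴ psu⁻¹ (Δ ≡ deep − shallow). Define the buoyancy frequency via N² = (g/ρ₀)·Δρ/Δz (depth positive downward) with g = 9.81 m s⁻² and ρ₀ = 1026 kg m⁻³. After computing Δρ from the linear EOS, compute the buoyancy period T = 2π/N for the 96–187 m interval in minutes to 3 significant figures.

ΔT = +0.2 K, ΔS = +0.60 psu (deep − shallow).
Δρ/ρ₀ = −αΔT + βΔS = -3.80 × 10⁻⁵ + 4.26 × 10⁻⁴ = 3.88 × 10⁻⁴, so Δρ ≈ 0.3981 kg m⁻³.
N² = (g/ρ₀)·Δρ/Δz = g·(Δρ/ρ₀)/Δz = 9.81 × 3.88 × 10⁻⁴ / 91 = 4.1827 × 10⁻⁵ s⁻².
N = √(4.1827 × 10⁻⁵) = 6.4674 × 10⁻³ rad s⁻¹ → T = 2π/N = 971.52 s = 16.192 min ≈ 16.2 min.

16.2 min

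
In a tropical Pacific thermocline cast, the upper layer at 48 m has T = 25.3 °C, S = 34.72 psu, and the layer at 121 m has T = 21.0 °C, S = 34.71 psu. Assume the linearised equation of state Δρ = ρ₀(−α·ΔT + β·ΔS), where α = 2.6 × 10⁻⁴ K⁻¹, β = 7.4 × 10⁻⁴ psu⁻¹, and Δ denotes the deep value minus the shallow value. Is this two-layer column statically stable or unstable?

ΔT = 21.0 − 25.3 = -4.3 K and ΔS = 34.71 − 34.72 = -0.01 psu (deep − shallow).
−αΔT = 1.118 × 10⁻³; βΔS = -7.40 × 10⁻⁶; sum Δρ/ρ₀ = 1.1106 × 10⁻³.
Δρ/ρ₀ > 0, so Δρ > 0: deeper water is denser → statically stable.

stable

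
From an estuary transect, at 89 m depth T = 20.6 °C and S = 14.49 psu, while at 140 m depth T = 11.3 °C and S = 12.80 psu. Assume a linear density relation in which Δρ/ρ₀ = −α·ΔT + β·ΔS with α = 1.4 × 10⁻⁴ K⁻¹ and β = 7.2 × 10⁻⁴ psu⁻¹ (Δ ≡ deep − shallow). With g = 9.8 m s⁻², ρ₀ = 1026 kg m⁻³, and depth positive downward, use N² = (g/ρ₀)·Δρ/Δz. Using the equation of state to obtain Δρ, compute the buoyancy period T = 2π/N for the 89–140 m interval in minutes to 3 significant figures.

ΔT = -9.3 K, ΔS = -1.69 psu (deep − shallow).
Δρ/ρ₀ = −αΔT + βΔS = 1.302 × 10⁻³ − 1.2168 × 10⁻³ = 8.52 × 10⁻⁵, so Δρ ≈ 0.08742 kg m⁻³.
N² = (g/ρ₀)·Δρ/Δz = g·(Δρ/ρ₀)/Δz = 9.8 × 8.52 × 10⁻⁵ / 51 = 1.6372 × 10⁻⁵ s⁻².
N = √(1.6372 × 10⁻⁵) = 4.0462 × 10⁻³ rad s⁻¹ → T = 2π/N = 1.5529 × 10³ s = 25.882 min ≈ 25.9 min.

25.9 min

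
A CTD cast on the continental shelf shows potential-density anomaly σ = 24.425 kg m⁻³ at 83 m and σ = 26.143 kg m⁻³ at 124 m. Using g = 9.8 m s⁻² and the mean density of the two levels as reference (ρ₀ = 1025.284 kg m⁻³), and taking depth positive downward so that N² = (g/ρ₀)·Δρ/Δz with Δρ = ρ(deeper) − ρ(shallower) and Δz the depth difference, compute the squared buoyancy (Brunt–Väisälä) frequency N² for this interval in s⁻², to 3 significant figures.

Δρ = 1026.143 − 1024.425 = 1.718 kg m⁻³ over Δz = 124 − 83 = 41 m.
N² = (9.8/1025.284) × (1.718/41) = 4.0052 × 10⁻⁴ s⁻² ≈ 4.01 × 10⁻⁴ s⁻².
A positive N² confirms static stability across the interval.

4.01 × 10⁻⁴ s⁻²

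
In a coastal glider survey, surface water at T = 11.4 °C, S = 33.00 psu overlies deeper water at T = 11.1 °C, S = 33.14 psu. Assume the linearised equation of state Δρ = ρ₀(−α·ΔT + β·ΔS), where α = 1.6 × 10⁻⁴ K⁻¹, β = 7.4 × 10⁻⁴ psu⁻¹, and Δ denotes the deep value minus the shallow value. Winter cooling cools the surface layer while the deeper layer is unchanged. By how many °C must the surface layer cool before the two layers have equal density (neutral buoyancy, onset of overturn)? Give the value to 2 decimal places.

Neutral buoyancy requires Δρ = 0, i.e. −α(T_deep − T_surf′) + β(S_deep − S_surf) = 0.
T_surf′ = T_deep − (β/α)·ΔS = 11.1 − (7.4 × 10⁻⁴/1.6 × 10⁻⁴)·(+0.14) = 10.4525 °C.
Cooling required: 11.4 − (10.4525) = 0.9475 °C.

0.95 °C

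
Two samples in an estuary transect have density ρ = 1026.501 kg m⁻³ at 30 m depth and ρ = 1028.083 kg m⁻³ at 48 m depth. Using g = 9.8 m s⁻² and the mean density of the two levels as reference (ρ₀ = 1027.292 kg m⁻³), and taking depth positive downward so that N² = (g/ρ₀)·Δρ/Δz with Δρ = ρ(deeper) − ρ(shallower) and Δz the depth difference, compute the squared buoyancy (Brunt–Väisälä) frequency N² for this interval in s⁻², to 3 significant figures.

8.38 × 10⁻⁴ s⁻²

Δρ = 1028.083 − 1026.501 = 1.582 kg m⁻³ over Δz = 48 − 30 = 18 m.
N² = (9.8/1027.292) × (1.582/18) = 8.3843 × 10⁻⁴ s⁻² ≈ 8.38 × 10⁻⁴ s⁻².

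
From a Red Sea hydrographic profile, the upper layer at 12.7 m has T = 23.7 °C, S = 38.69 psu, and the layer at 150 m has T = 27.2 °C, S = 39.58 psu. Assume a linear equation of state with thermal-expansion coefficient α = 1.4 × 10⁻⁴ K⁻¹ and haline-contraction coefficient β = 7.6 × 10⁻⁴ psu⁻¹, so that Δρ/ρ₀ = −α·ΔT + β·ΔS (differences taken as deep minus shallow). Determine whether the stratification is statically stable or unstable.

stable

ΔT = 27.2 − 23.7 = +3.5 K and ΔS = 39.58 − 38.69 = +0.89 psu (deep − shallow).
−αΔT = -4.90 × 10⁻⁴; βΔS = 6.764 × 10⁻⁴; sum Δρ/ρ₀ = 1.864 × 10⁻⁴.
Δρ/ρ₀ > 0, so Δρ > 0: deeper water is denser → statically stable.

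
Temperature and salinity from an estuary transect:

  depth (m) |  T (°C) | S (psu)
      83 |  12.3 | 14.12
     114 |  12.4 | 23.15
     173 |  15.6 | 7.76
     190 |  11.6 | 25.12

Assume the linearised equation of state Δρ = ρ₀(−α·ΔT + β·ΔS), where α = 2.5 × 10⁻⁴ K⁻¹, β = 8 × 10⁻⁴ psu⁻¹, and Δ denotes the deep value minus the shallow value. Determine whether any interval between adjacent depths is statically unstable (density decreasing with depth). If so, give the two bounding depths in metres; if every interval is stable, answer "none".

114–173 m

Evaluate Δρ/ρ₀ = −αΔT + βΔS across each adjacent pair:
  83–114 m: −αΔT+βΔS = −(2.5 × 10⁻⁴)(+0.1)+(8 × 10⁻⁴)(+9.03) = 7.2 × 10⁻³ → stable
  114–173 m: −αΔT+βΔS = −(2.5 × 10⁻⁴)(+3.2)+(8 × 10⁻⁴)(-15.39) = -0.013 → UNSTABLE
  173–190 m: −αΔT+βΔS = −(2.5 × 10⁻⁴)(-4.0)+(8 × 10⁻⁴)(+17.36) = 0.015 → stable
The 114–173 m interval has Δρ < 0: lighter water underlies denser water.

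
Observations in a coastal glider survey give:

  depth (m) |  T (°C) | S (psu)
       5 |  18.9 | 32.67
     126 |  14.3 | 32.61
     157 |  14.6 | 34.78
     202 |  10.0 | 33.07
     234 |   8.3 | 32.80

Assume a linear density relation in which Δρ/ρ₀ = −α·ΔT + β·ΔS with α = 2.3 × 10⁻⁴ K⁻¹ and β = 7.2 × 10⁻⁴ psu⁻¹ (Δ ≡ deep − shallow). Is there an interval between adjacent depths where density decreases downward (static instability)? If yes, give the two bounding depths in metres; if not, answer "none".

Evaluate Δρ/ρ₀ = −αΔT + βΔS across each adjacent pair:
  5–126 m: −αΔT+βΔS = −(2.3 × 10⁻⁴)(-4.6)+(7.2 × 10⁻⁴)(-0.06) = 1.0 × 10⁻³ → stable
  126–157 m: −αΔT+βΔS = −(2.3 × 10⁻⁴)(+0.3)+(7.2 × 10⁻⁴)(+2.17) = 1.5 × 10⁻³ → stable
  157–202 m: −αΔT+βΔS = −(2.3 × 10⁻⁴)(-4.6)+(7.2 × 10⁻⁴)(-1.71) = -1.7 × 10⁻⁴ → UNSTABLE
  202–234 m: −αΔT+βΔS = −(2.3 × 10⁻⁴)(-1.7)+(7.2 × 10⁻⁴)(-0.27) = 2.0 × 10⁻⁴ → stable
The 157–202 m interval has Δρ < 0: lighter water underlies denser water.

157–202 m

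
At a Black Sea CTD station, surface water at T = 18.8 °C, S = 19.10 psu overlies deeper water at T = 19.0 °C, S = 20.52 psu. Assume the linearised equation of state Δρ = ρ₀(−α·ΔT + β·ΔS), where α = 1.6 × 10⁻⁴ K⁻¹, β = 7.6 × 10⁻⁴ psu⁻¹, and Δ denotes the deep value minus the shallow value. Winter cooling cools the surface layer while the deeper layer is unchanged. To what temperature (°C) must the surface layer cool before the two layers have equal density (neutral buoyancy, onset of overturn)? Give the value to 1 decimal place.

12.3 °C

Neutral buoyancy requires Δρ = 0, i.e. −α(T_deep − T_surf′) + β(S_deep − S_surf) = 0.
T_surf′ = T_deep − (β/α)·ΔS = 19.0 − (7.6 × 10⁻⁴/1.6 × 10⁻⁴)·(+1.42) = 12.255 °C.
Cooling required: 18.8 − (12.255) = 6.545 °C.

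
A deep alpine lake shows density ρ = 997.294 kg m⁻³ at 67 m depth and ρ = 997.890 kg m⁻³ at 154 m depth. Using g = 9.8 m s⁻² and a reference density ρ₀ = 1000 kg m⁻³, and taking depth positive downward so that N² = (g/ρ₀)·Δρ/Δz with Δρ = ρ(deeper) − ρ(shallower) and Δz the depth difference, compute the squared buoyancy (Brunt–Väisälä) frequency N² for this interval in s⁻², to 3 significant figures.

Δρ = 997.890 − 997.294 = 0.596 kg m⁻³ over Δz = 154 − 67 = 87 m.
N² = (9.8/1000) × (0.596/87) = 6.7136 × 10⁻⁵ s⁻² ≈ 6.71 × 10⁻⁵ s⁻².

6.71 × 10⁻⁵ s⁻²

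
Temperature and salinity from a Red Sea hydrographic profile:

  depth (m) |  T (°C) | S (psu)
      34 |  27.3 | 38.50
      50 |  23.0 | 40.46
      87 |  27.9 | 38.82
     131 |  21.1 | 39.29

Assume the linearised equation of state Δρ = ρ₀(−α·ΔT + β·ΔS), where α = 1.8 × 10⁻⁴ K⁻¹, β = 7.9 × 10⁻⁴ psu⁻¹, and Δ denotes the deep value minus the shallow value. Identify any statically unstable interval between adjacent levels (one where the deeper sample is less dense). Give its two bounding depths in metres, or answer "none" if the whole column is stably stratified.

50–87 m

Evaluate Δρ/ρ₀ = −αΔT + βΔS across each adjacent pair:
  34–50 m: −αΔT+βΔS = −(1.8 × 10⁻⁴)(-4.3)+(7.9 × 10⁻⁴)(+1.96) = 2.3 × 10⁻³ → stable
  50–87 m: −αΔT+βΔS = −(1.8 × 10⁻⁴)(+4.9)+(7.9 × 10⁻⁴)(-1.64) = -2.2 × 10⁻³ → UNSTABLE
  87–131 m: −αΔT+βΔS = −(1.8 × 10⁻⁴)(-6.8)+(7.9 × 10⁻⁴)(+0.47) = 1.6 × 10⁻³ → stable
The 50–87 m interval has Δρ < 0: lighter water underlies denser water.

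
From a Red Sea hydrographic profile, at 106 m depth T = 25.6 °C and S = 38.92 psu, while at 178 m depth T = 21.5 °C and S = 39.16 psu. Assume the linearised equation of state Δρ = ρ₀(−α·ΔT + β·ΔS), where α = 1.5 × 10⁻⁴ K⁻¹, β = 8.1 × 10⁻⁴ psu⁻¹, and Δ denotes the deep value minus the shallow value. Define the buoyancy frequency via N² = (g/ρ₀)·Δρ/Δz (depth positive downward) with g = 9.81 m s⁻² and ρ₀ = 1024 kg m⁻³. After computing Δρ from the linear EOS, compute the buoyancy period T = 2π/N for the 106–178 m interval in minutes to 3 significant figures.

9.97 min

ΔT = -4.1 K, ΔS = +0.24 psu (deep − shallow).
Δρ/ρ₀ = −αΔT + βΔS = 6.15 × 10⁻⁴ + 1.944 × 10⁻⁴ = 8.094 × 10⁻⁴, so Δρ ≈ 0.8288 kg m⁻³.
N² = (g/ρ₀)·Δρ/Δz = g·(Δρ/ρ₀)/Δz = 9.81 × 8.094 × 10⁻⁴ / 72 = 1.1028 × 10⁻⁴ s⁻².
N = √(1.1028 × 10⁻⁴) = 0.010501 rad s⁻¹ → T = 2π/N = 598.34 s = 9.9723 min ≈ 9.97 min.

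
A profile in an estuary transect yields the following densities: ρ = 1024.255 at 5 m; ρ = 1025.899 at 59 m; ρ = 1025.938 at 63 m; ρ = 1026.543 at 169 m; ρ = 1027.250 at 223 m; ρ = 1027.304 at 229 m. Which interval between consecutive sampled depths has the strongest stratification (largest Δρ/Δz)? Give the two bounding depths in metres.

5–59 m

Compute the density gradient over each adjacent pair:
  5–59 m: Δρ/Δz = 1.644/54 = 0.030 kg m⁻⁴
  59–63 m: Δρ/Δz = 0.039/4 = 9.7 × 10⁻³ kg m⁻⁴
  63–169 m: Δρ/Δz = 0.605/106 = 5.7 × 10⁻³ kg m⁻⁴
  169–223 m: Δρ/Δz = 0.707/54 = 0.013 kg m⁻⁴
  223–229 m: Δρ/Δz = 0.054/6 = 9.0 × 10⁻³ kg m⁻⁴
The largest gradient is in the 5–59 m interval — the pycnocline.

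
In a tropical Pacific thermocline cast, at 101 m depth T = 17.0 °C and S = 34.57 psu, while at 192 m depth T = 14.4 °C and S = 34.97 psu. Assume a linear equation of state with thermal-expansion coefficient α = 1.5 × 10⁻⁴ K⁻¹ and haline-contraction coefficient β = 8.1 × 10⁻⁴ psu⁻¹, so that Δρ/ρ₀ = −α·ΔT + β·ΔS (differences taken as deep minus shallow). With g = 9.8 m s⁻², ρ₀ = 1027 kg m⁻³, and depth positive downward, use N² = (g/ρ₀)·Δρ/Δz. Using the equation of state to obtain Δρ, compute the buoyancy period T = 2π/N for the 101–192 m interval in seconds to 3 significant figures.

717 s

ΔT = -2.6 K, ΔS = +0.40 psu (deep − shallow).
Δρ/ρ₀ = −αΔT + βΔS = 3.90 × 10⁻⁴ + 3.24 × 10⁻⁴ = 7.14 × 10⁻⁴, so Δρ ≈ 0.7333 kg m⁻³.
N² = (g/ρ₀)·Δρ/Δz = g·(Δρ/ρ₀)/Δz = 9.8 × 7.14 × 10⁻⁴ / 91 = 7.6892 × 10⁻⁵ s⁻².
N = √(7.6892 × 10⁻⁵) = 8.7688 × 10⁻³ rad s⁻¹ → T = 2π/N = 716.54 s ≈ 717 s.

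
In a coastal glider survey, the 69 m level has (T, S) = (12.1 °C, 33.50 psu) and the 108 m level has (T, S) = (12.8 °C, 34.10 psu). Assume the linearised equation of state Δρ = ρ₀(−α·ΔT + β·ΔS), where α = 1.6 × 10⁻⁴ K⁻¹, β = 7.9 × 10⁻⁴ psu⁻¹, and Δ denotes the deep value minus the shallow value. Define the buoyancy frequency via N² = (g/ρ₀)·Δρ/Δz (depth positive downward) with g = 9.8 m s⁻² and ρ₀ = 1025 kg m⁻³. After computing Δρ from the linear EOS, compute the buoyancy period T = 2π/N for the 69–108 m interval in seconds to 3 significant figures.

659 s

ΔT = +0.7 K, ΔS = +0.60 psu (deep − shallow).
Δρ/ρ₀ = −αΔT + βΔS = -1.12 × 10⁻⁴ + 4.74 × 10⁻⁴ = 3.62 × 10⁻⁴, so Δρ ≈ 0.3710 kg m⁻³.
N² = (g/ρ₀)·Δρ/Δz = g·(Δρ/ρ₀)/Δz = 9.8 × 3.62 × 10⁻⁴ / 39 = 9.0964 × 10⁻⁵ s⁻².
N = √(9.0964 × 10⁻⁵) = 9.5375 × 10⁻³ rad s⁻¹ → T = 2π/N = 658.79 s ≈ 659 s.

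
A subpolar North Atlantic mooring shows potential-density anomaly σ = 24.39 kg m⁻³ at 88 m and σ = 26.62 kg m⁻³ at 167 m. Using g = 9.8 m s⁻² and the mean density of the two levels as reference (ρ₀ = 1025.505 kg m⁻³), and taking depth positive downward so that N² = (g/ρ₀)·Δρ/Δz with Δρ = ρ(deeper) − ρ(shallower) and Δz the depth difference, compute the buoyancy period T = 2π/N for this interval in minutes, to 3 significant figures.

Δρ = 1026.62 − 1024.39 = 2.23 kg m⁻³ over Δz = 167 − 88 = 79 m.
N² = (9.8/1025.505) × (2.23/79) = 2.6975 × 10⁻⁴ s⁻².
N = √(2.6975 × 10⁻⁴) = 0.016424 rad s⁻¹, so T = 2π/N = 382.56 s = 6.3760 min ≈ 6.38 min.
N² > 0, so the interval is statically stable.

6.38 min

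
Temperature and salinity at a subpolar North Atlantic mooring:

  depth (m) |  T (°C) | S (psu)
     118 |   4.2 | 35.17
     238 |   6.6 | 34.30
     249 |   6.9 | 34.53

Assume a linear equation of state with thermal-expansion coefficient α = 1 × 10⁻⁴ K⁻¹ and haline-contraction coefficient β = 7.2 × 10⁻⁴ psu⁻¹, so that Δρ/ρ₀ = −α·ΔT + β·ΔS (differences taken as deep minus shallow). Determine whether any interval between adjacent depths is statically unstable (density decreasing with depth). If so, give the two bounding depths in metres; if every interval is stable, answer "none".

Evaluate Δρ/ρ₀ = −αΔT + βΔS across each adjacent pair:
  118–238 m: −αΔT+βΔS = −(1 × 10⁻⁴)(+2.4)+(7.2 × 10⁻⁴)(-0.87) = -8.7 × 10⁻⁴ → UNSTABLE
  238–249 m: −αΔT+βΔS = −(1 × 10⁻⁴)(+0.3)+(7.2 × 10⁻⁴)(+0.23) = 1.4 × 10⁻⁴ → stable
The 118–238 m interval has Δρ < 0: lighter water underlies denser water.

118–238 m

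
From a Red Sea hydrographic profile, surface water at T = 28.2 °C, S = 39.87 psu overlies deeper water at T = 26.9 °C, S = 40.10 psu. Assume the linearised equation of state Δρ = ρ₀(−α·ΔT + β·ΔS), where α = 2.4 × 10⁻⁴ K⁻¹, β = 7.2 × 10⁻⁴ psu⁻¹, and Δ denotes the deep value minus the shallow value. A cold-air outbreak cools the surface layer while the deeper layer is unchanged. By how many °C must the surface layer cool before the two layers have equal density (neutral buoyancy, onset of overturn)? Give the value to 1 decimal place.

Neutral buoyancy requires Δρ = 0, i.e. −α(T_deep − T_surf′) + β(S_deep − S_surf) = 0.
T_surf′ = T_deep − (β/α)·ΔS = 26.9 − (7.2 × 10⁻⁴/2.4 × 10⁻⁴)·(+0.23) = 26.210 °C.
Cooling required: 28.2 − (26.210) = 1.990 °C.

2.0 °C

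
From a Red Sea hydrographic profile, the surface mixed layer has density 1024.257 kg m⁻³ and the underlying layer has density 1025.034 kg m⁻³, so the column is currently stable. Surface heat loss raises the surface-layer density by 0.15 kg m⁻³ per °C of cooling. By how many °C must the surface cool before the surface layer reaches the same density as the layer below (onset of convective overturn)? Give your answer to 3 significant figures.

5.18 °C

Density deficit of the surface layer: 1025.034 − 1024.257 = 0.777 kg m⁻³.
Required change = 0.777 / 0.15 = 5.18 °C.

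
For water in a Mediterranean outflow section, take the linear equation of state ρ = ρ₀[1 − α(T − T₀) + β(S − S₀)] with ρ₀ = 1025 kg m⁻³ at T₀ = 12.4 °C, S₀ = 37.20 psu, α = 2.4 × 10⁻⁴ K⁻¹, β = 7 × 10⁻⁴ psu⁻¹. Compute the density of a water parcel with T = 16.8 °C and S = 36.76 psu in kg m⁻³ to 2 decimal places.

T − T₀ = +4.4 K, S − S₀ = -0.44 psu.
Bracket = 1 − α·(+4.4) + β·(-0.44) = 1 + (-1.364 × 10⁻³) = 0.9986360.
ρ = 1025 × 0.9986360 = 1023.60 kg m⁻³.

1023.60 kg m⁻³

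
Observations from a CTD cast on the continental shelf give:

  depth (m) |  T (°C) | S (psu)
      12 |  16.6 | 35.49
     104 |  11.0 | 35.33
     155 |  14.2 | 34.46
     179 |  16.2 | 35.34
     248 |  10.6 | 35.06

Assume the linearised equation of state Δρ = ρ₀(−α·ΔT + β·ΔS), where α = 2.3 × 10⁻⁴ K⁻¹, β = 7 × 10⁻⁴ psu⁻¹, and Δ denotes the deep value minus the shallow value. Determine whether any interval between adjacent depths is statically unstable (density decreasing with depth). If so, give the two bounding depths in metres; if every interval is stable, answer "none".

104–155 m

Evaluate Δρ/ρ₀ = −αΔT + βΔS across each adjacent pair:
  12–104 m: −αΔT+βΔS = −(2.3 × 10⁻⁴)(-5.6)+(7 × 10⁻⁴)(-0.16) = 1.2 × 10⁻³ → stable
  104–155 m: −αΔT+βΔS = −(2.3 × 10⁻⁴)(+3.2)+(7 × 10⁻⁴)(-0.87) = -1.3 × 10⁻³ → UNSTABLE
  155–179 m: −αΔT+βΔS = −(2.3 × 10⁻⁴)(+2.0)+(7 × 10⁻⁴)(+0.88) = 1.6 × 10⁻⁴ → stable
  179–248 m: −αΔT+βΔS = −(2.3 × 10⁻⁴)(-5.6)+(7 × 10⁻⁴)(-0.28) = 1.1 × 10⁻³ → stable
The 104–155 m interval has Δρ < 0: lighter water underlies denser water.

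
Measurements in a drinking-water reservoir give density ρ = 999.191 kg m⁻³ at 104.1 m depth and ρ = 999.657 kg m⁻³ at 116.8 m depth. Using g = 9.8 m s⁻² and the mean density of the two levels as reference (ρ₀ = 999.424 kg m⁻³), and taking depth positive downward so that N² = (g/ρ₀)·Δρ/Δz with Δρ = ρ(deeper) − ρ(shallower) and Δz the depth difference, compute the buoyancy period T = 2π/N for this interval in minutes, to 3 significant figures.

5.52 min

Δρ = 999.657 − 999.191 = 0.466 kg m⁻³ over Δz = 116.8 − 104.1 = 12.7 m.
N² = (9.8/999.424) × (0.466/12.7) = 3.5980 × 10⁻⁴ s⁻².
N = √(3.5980 × 10⁻⁴) = 0.018968 rad s⁻¹, so T = 2π/N = 331.25 s = 5.5208 min ≈ 5.52 min.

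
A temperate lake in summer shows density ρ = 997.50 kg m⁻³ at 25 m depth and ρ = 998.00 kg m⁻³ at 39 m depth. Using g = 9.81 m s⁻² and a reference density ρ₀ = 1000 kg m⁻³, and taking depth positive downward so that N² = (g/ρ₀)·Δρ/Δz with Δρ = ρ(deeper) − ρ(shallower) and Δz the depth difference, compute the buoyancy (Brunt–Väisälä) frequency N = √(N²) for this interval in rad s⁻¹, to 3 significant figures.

Δρ = 998.00 − 997.50 = 0.50 kg m⁻³ over Δz = 39 − 25 = 14 m.
N² = (9.81/1000) × (0.50/14) = 3.5036 × 10⁻⁴ s⁻².
N = √(3.5036 × 10⁻⁴) = 0.018718 rad s⁻¹ ≈ 0.0187 rad s⁻¹.

0.0187 rad s⁻¹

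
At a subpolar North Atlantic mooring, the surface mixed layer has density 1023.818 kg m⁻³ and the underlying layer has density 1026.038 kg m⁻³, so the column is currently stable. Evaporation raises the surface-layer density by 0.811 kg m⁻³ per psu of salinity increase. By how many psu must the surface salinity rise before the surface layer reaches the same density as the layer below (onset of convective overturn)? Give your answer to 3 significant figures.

Density deficit of the surface layer: 1026.038 − 1023.818 = 2.22 kg m⁻³.
Required change = 2.22 / 0.811 = 2.74 psu.

2.74 psu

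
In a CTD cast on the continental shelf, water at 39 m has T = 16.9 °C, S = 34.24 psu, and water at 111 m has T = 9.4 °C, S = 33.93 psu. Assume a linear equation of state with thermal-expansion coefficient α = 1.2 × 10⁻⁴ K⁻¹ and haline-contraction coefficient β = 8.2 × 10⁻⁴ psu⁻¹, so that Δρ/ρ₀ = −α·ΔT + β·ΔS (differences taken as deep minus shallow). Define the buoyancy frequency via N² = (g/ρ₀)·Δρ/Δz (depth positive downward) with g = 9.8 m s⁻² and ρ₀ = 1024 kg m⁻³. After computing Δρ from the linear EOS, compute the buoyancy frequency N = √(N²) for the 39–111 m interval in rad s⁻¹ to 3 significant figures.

9.38 × 10⁻³ rad s⁻¹

ΔT = -7.5 K, ΔS = -0.31 psu (deep − shallow).
Δρ/ρ₀ = −αΔT + βΔS = 9.00 × 10⁻⁴ − 2.542 × 10⁻⁴ = 6.458 × 10⁻⁴, so Δρ ≈ 0.6613 kg m⁻³.
N² = (g/ρ₀)·Δρ/Δz = g·(Δρ/ρ₀)/Δz = 9.8 × 6.458 × 10⁻⁴ / 72 = 8.7901 × 10⁻⁵ s⁻².
N = √(8.7901 × 10⁻⁵) = 9.3756 × 10⁻³ rad s⁻¹ ≈ 9.38 × 10⁻³ rad s⁻¹.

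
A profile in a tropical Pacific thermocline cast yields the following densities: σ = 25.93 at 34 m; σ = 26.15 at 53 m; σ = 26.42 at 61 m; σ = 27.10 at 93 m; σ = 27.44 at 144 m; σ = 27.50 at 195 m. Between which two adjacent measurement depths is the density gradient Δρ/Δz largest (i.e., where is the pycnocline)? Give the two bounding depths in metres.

53–61 m

Compute the density gradient over each adjacent pair:
  34–53 m: Δρ/Δz = 0.22/19 = 0.012 kg m⁻⁴
  53–61 m: Δρ/Δz = 0.27/8 = 0.034 kg m⁻⁴
  61–93 m: Δρ/Δz = 0.68/32 = 0.021 kg m⁻⁴
  93–144 m: Δρ/Δz = 0.34/51 = 6.7 × 10⁻³ kg m⁻⁴
  144–195 m: Δρ/Δz = 0.06/51 = 1.2 × 10⁻³ kg m⁻⁴
The largest gradient is in the 53–61 m interval — the pycnocline.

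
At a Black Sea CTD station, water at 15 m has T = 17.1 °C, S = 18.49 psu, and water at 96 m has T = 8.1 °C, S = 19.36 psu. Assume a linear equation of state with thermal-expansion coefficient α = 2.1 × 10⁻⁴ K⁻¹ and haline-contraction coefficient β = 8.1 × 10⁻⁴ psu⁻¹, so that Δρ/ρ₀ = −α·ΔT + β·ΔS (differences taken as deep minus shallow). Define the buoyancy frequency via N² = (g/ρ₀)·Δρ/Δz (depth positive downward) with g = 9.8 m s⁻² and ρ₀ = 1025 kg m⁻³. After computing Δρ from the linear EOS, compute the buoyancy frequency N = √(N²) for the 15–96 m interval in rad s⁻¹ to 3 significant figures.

ΔT = -9.0 K, ΔS = +0.87 psu (deep − shallow).
Δρ/ρ₀ = −αΔT + βΔS = 1.89 × 10⁻³ + 7.047 × 10⁻⁴ = 2.5947 × 10⁻³, so Δρ ≈ 2.660 kg m⁻³.
N² = (g/ρ₀)·Δρ/Δz = g·(Δρ/ρ₀)/Δz = 9.8 × 2.5947 × 10⁻³ / 81 = 3.1393 × 10⁻⁴ s⁻².
N = √(3.1393 × 10⁻⁴) = 0.017718 rad s⁻¹ ≈ 0.0177 rad s⁻¹.

0.0177 rad s⁻¹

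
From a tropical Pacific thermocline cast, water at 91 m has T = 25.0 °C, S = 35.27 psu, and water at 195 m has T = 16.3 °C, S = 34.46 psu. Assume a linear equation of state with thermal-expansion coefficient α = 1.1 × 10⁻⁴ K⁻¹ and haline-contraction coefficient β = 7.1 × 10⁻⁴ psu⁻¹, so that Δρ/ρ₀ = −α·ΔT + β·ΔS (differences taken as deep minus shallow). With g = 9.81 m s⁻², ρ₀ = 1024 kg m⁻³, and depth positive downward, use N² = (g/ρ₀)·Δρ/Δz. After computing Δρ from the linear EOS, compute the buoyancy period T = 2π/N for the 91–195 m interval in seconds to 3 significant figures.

1.05 × 10³ s

ΔT = -8.7 K, ΔS = -0.81 psu (deep − shallow).
Δρ/ρ₀ = −αΔT + βΔS = 9.57 × 10⁻⁴ − 5.751 × 10⁻⁴ = 3.819 × 10⁻⁴, so Δρ ≈ 0.3911 kg m⁻³.
N² = (g/ρ₀)·Δρ/Δz = g·(Δρ/ρ₀)/Δz = 9.81 × 3.819 × 10⁻⁴ / 104 = 3.6023 × 10⁻⁵ s⁻².
N = √(3.6023 × 10⁻⁵) = 6.0019 × 10⁻³ rad s⁻¹ → T = 2π/N = 1.0469 × 10³ s ≈ 1.05 × 10³ s.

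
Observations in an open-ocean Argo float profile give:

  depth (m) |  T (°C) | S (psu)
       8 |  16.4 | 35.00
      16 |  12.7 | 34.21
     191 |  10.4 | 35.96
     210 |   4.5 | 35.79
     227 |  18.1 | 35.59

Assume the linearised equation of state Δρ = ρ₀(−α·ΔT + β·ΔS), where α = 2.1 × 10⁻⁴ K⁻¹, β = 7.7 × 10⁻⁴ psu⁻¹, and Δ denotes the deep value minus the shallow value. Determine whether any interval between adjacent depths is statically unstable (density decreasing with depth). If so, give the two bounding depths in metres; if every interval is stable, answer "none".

Evaluate Δρ/ρ₀ = −αΔT + βΔS across each adjacent pair:
  8–16 m: −αΔT+βΔS = −(2.1 × 10⁻⁴)(-3.7)+(7.7 × 10⁻⁴)(-0.79) = 1.7 × 10⁻⁴ → stable
  16–191 m: −αΔT+βΔS = −(2.1 × 10⁻⁴)(-2.3)+(7.7 × 10⁻⁴)(+1.75) = 1.8 × 10⁻³ → stable
  191–210 m: −αΔT+βΔS = −(2.1 × 10⁻⁴)(-5.9)+(7.7 × 10⁻⁴)(-0.17) = 1.1 × 10⁻³ → stable
  210–227 m: −αΔT+βΔS = −(2.1 × 10⁻⁴)(+13.6)+(7.7 × 10⁻⁴)(-0.20) = -3.0 × 10⁻³ → UNSTABLE
The 210–227 m interval has Δρ < 0: lighter water underlies denser water.

210–227 m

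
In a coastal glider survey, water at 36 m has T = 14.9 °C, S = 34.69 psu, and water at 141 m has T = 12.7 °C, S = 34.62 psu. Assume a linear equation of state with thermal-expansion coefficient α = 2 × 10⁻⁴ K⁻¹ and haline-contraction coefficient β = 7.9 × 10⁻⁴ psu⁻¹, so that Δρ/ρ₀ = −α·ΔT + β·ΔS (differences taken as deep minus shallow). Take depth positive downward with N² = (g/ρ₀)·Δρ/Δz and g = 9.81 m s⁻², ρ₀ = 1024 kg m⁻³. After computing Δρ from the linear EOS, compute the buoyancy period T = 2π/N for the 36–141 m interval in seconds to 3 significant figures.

1.05 × 10³ s

ΔT = -2.2 K, ΔS = -0.07 psu (deep − shallow).
Δρ/ρ₀ = −αΔT + βΔS = 4.40 × 10⁻⁴ − 5.53 × 10⁻⁵ = 3.847 × 10⁻⁴, so Δρ ≈ 0.3939 kg m⁻³.
N² = (g/ρ₀)·Δρ/Δz = g·(Δρ/ρ₀)/Δz = 9.81 × 3.847 × 10⁻⁴ / 105 = 3.5942 × 10⁻⁵ s⁻².
N = √(3.5942 × 10⁻⁵) = 5.9952 × 10⁻³ rad s⁻¹ → T = 2π/N = 1.0480 × 10³ s ≈ 1.05 × 10³ s.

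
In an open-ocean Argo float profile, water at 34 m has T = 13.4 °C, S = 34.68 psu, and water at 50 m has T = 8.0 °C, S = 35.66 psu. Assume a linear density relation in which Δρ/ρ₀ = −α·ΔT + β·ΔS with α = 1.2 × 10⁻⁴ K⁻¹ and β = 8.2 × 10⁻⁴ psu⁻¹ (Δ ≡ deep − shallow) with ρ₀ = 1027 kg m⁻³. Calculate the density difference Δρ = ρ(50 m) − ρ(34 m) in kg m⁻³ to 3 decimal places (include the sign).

+1.491 kg m⁻³

ΔT = -5.4 K, ΔS = +0.98 psu (deep − shallow).
Δρ/ρ₀ = −(1.2 × 10⁻⁴)(-5.4) + (8.2 × 10⁻⁴)(+0.98) = 1.4516 × 10⁻³.
Δρ = 1027 × (1.4516 × 10⁻³) = +1.491 kg m⁻³.
Positive Δρ: denser below, stable.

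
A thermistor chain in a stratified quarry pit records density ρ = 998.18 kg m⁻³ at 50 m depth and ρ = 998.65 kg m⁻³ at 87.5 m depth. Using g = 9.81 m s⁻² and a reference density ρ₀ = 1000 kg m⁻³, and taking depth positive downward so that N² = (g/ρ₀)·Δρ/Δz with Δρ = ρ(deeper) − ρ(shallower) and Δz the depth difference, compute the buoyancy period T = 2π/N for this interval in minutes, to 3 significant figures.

Δρ = 998.65 − 998.18 = 0.47 kg m⁻³ over Δz = 87.5 − 50 = 37.5 m.
N² = (9.81/1000) × (0.47/37.5) = 1.2295 × 10⁻⁴ s⁻².
N = √(1.2295 × 10⁻⁴) = 0.011088 rad s⁻¹, so T = 2π/N = 566.67 s = 9.4445 min ≈ 9.44 min.

9.44 min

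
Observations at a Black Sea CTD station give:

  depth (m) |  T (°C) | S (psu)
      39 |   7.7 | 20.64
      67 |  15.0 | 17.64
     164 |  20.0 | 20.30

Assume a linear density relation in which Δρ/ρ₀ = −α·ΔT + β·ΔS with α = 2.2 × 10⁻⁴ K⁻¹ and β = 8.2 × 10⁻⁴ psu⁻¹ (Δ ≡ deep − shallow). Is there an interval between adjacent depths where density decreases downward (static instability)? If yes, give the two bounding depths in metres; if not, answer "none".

39–67 m

Evaluate Δρ/ρ₀ = −αΔT + βΔS across each adjacent pair:
  39–67 m: −αΔT+βΔS = −(2.2 × 10⁻⁴)(+7.3)+(8.2 × 10⁻⁴)(-3.00) = -4.1 × 10⁻³ → UNSTABLE
  67–164 m: −αΔT+βΔS = −(2.2 × 10⁻⁴)(+5.0)+(8.2 × 10⁻⁴)(+2.66) = 1.1 × 10⁻³ → stable
The 39–67 m interval has Δρ < 0: lighter water underlies denser water.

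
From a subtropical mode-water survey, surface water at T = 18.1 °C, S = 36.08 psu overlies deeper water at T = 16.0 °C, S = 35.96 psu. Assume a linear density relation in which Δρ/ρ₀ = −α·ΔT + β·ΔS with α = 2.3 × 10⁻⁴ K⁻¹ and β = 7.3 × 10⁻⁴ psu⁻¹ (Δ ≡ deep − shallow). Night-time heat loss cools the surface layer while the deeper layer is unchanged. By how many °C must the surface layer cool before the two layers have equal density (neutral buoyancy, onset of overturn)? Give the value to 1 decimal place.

Neutral buoyancy requires Δρ = 0, i.e. −α(T_deep − T_surf′) + β(S_deep − S_surf) = 0.
T_surf′ = T_deep − (β/α)·ΔS = 16.0 − (7.3 × 10⁻⁴/2.3 × 10⁻⁴)·(-0.12) = 16.381 °C.
Cooling required: 18.1 − (16.381) = 1.719 °C.

1.7 °C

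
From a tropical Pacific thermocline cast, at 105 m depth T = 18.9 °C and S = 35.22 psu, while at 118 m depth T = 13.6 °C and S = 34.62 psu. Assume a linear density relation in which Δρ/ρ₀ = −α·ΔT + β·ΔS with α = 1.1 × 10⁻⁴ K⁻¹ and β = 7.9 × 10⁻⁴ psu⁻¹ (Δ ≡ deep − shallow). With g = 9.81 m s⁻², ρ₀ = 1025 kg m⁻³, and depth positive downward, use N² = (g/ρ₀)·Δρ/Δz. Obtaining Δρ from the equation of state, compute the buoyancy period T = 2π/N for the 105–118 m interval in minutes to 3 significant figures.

11.5 min

ΔT = -5.3 K, ΔS = -0.60 psu (deep − shallow).
Δρ/ρ₀ = −αΔT + βΔS = 5.83 × 10⁻⁴ − 4.74 × 10⁻⁴ = 1.09 × 10⁻⁴, so Δρ ≈ 0.1117 kg m⁻³.
N² = (g/ρ₀)·Δρ/Δz = g·(Δρ/ρ₀)/Δz = 9.81 × 1.09 × 10⁻⁴ / 13 = 8.2253 × 10⁻⁵ s⁻².
N = √(8.2253 × 10⁻⁵) = 9.0693 × 10⁻³ rad s⁻¹ → T = 2π/N = 692.80 s = 11.547 min ≈ 11.5 min.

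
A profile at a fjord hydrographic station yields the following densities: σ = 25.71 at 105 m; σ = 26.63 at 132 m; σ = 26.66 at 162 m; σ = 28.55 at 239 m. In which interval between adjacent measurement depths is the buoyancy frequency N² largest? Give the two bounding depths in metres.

Compute the density gradient over each adjacent pair:
  105–132 m: Δρ/Δz = 0.92/27 = 0.034 kg m⁻⁴
  132–162 m: Δρ/Δz = 0.03/30 = 1.0 × 10⁻³ kg m⁻⁴
  162–239 m: Δρ/Δz = 1.89/77 = 0.025 kg m⁻⁴
The largest gradient is in the 105–132 m interval — the pycnocline.

105–132 m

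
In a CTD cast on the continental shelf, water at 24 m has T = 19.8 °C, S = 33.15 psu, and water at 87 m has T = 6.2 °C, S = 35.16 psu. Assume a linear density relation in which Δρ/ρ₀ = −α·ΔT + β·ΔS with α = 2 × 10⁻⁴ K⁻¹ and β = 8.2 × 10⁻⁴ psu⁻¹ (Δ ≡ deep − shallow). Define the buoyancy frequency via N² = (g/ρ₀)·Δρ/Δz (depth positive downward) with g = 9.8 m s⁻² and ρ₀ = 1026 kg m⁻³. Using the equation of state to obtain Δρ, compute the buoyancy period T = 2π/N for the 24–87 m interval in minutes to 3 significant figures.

ΔT = -13.6 K, ΔS = +2.01 psu (deep − shallow).
Δρ/ρ₀ = −αΔT + βΔS = 2.72 × 10⁻³ + 1.6482 × 10⁻³ = 4.3682 × 10⁻³, so Δρ ≈ 4.482 kg m⁻³.
N² = (g/ρ₀)·Δρ/Δz = g·(Δρ/ρ₀)/Δz = 9.8 × 4.3682 × 10⁻³ / 63 = 6.7950 × 10⁻⁴ s⁻².
N = √(6.7950 × 10⁻⁴) = 0.026067 rad s⁻¹ → T = 2π/N = 241.04 s = 4.0173 min ≈ 4.02 min.

4.02 min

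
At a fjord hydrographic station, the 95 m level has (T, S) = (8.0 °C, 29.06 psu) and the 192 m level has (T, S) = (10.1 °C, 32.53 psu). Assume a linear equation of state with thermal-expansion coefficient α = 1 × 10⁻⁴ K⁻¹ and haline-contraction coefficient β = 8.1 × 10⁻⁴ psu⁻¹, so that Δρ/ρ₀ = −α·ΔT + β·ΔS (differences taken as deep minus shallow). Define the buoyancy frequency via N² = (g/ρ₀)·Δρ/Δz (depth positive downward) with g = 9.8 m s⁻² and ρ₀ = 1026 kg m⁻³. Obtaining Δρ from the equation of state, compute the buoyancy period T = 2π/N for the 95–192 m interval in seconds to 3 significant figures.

388 s

ΔT = +2.1 K, ΔS = +3.47 psu (deep − shallow).
Δρ/ρ₀ = −αΔT + βΔS = -2.10 × 10⁻⁴ + 2.8107 × 10⁻³ = 2.6007 × 10⁻³, so Δρ ≈ 2.668 kg m⁻³.
N² = (g/ρ₀)·Δρ/Δz = g·(Δρ/ρ₀)/Δz = 9.8 × 2.6007 × 10⁻³ / 97 = 2.6275 × 10⁻⁴ s⁻².
N = √(2.6275 × 10⁻⁴) = 0.016210 rad s⁻¹ → T = 2π/N = 387.61 s ≈ 388 s.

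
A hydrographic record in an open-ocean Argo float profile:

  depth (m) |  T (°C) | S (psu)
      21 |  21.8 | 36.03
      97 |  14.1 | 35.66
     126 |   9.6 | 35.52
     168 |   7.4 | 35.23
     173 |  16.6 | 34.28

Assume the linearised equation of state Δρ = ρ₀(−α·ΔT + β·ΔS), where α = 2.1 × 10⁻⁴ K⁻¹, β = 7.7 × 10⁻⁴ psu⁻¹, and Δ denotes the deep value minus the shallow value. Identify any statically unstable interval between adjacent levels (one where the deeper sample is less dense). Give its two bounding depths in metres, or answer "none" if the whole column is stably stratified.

168–173 m

Evaluate Δρ/ρ₀ = −αΔT + βΔS across each adjacent pair:
  21–97 m: −αΔT+βΔS = −(2.1 × 10⁻⁴)(-7.7)+(7.7 × 10⁻⁴)(-0.37) = 1.3 × 10⁻³ → stable
  97–126 m: −αΔT+βΔS = −(2.1 × 10⁻⁴)(-4.5)+(7.7 × 10⁻⁴)(-0.14) = 8.4 × 10⁻⁴ → stable
  126–168 m: −αΔT+βΔS = −(2.1 × 10⁻⁴)(-2.2)+(7.7 × 10⁻⁴)(-0.29) = 2.4 × 10⁻⁴ → stable
  168–173 m: −αΔT+βΔS = −(2.1 × 10⁻⁴)(+9.2)+(7.7 × 10⁻⁴)(-0.95) = -2.7 × 10⁻³ → UNSTABLE
The 168–173 m interval has Δρ < 0: lighter water underlies denser water.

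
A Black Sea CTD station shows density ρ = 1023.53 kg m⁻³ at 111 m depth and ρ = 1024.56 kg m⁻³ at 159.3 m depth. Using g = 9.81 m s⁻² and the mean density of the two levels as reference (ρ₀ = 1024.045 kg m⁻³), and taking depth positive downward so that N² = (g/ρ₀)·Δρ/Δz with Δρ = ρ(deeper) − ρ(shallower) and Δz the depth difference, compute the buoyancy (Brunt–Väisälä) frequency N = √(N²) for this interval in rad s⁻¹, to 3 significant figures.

0.0143 rad s⁻¹

Δρ = 1024.56 − 1023.53 = 1.03 kg m⁻³ over Δz = 159.3 − 111 = 48.3 m.
N² = (9.81/1024.045) × (1.03/48.3) = 2.0429 × 10⁻⁴ s⁻².
N = √(2.0429 × 10⁻⁴) = 0.014293 rad s⁻¹ ≈ 0.0143 rad s⁻¹.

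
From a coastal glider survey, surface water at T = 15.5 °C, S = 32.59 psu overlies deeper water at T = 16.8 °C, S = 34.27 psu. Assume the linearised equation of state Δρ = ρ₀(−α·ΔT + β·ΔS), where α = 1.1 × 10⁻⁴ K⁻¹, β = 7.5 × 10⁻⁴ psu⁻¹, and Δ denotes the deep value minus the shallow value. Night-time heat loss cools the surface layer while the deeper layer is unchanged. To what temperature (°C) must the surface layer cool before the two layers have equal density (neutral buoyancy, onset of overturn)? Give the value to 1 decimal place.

5.3 °C

Neutral buoyancy requires Δρ = 0, i.e. −α(T_deep − T_surf′) + β(S_deep − S_surf) = 0.
T_surf′ = T_deep − (β/α)·ΔS = 16.8 − (7.5 × 10⁻⁴/1.1 × 10⁻⁴)·(+1.68) = 5.345 °C.
Cooling required: 15.5 − (5.345) = 10.155 °C.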